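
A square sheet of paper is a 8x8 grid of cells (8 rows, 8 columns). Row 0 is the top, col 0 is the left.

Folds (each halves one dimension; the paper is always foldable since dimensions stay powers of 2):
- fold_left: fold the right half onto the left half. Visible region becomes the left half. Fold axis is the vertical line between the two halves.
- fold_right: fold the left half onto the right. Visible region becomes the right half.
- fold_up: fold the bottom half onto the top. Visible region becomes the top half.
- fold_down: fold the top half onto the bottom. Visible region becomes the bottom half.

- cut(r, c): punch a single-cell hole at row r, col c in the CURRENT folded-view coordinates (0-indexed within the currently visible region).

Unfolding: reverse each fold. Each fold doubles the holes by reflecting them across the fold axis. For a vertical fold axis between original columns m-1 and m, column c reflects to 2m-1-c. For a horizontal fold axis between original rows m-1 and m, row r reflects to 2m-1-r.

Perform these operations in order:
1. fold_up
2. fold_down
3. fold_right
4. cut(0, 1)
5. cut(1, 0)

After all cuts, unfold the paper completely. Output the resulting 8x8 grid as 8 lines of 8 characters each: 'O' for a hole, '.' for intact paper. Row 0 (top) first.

Answer: ...OO...
..O..O..
..O..O..
...OO...
...OO...
..O..O..
..O..O..
...OO...

Derivation:
Op 1 fold_up: fold axis h@4; visible region now rows[0,4) x cols[0,8) = 4x8
Op 2 fold_down: fold axis h@2; visible region now rows[2,4) x cols[0,8) = 2x8
Op 3 fold_right: fold axis v@4; visible region now rows[2,4) x cols[4,8) = 2x4
Op 4 cut(0, 1): punch at orig (2,5); cuts so far [(2, 5)]; region rows[2,4) x cols[4,8) = 2x4
Op 5 cut(1, 0): punch at orig (3,4); cuts so far [(2, 5), (3, 4)]; region rows[2,4) x cols[4,8) = 2x4
Unfold 1 (reflect across v@4): 4 holes -> [(2, 2), (2, 5), (3, 3), (3, 4)]
Unfold 2 (reflect across h@2): 8 holes -> [(0, 3), (0, 4), (1, 2), (1, 5), (2, 2), (2, 5), (3, 3), (3, 4)]
Unfold 3 (reflect across h@4): 16 holes -> [(0, 3), (0, 4), (1, 2), (1, 5), (2, 2), (2, 5), (3, 3), (3, 4), (4, 3), (4, 4), (5, 2), (5, 5), (6, 2), (6, 5), (7, 3), (7, 4)]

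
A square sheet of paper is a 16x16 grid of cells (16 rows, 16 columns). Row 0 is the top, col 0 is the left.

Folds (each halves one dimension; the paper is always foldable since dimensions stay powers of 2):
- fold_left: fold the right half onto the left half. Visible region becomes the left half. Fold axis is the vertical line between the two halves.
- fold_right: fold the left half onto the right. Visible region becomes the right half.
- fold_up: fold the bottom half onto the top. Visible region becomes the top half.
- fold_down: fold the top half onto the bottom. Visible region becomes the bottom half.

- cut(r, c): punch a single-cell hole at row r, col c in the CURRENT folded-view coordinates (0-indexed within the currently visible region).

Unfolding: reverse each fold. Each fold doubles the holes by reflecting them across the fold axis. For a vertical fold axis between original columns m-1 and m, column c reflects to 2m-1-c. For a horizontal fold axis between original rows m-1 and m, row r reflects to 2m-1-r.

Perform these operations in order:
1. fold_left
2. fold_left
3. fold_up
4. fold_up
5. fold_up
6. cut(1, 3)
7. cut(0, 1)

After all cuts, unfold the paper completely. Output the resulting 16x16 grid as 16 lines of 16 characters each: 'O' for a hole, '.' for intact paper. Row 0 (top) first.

Op 1 fold_left: fold axis v@8; visible region now rows[0,16) x cols[0,8) = 16x8
Op 2 fold_left: fold axis v@4; visible region now rows[0,16) x cols[0,4) = 16x4
Op 3 fold_up: fold axis h@8; visible region now rows[0,8) x cols[0,4) = 8x4
Op 4 fold_up: fold axis h@4; visible region now rows[0,4) x cols[0,4) = 4x4
Op 5 fold_up: fold axis h@2; visible region now rows[0,2) x cols[0,4) = 2x4
Op 6 cut(1, 3): punch at orig (1,3); cuts so far [(1, 3)]; region rows[0,2) x cols[0,4) = 2x4
Op 7 cut(0, 1): punch at orig (0,1); cuts so far [(0, 1), (1, 3)]; region rows[0,2) x cols[0,4) = 2x4
Unfold 1 (reflect across h@2): 4 holes -> [(0, 1), (1, 3), (2, 3), (3, 1)]
Unfold 2 (reflect across h@4): 8 holes -> [(0, 1), (1, 3), (2, 3), (3, 1), (4, 1), (5, 3), (6, 3), (7, 1)]
Unfold 3 (reflect across h@8): 16 holes -> [(0, 1), (1, 3), (2, 3), (3, 1), (4, 1), (5, 3), (6, 3), (7, 1), (8, 1), (9, 3), (10, 3), (11, 1), (12, 1), (13, 3), (14, 3), (15, 1)]
Unfold 4 (reflect across v@4): 32 holes -> [(0, 1), (0, 6), (1, 3), (1, 4), (2, 3), (2, 4), (3, 1), (3, 6), (4, 1), (4, 6), (5, 3), (5, 4), (6, 3), (6, 4), (7, 1), (7, 6), (8, 1), (8, 6), (9, 3), (9, 4), (10, 3), (10, 4), (11, 1), (11, 6), (12, 1), (12, 6), (13, 3), (13, 4), (14, 3), (14, 4), (15, 1), (15, 6)]
Unfold 5 (reflect across v@8): 64 holes -> [(0, 1), (0, 6), (0, 9), (0, 14), (1, 3), (1, 4), (1, 11), (1, 12), (2, 3), (2, 4), (2, 11), (2, 12), (3, 1), (3, 6), (3, 9), (3, 14), (4, 1), (4, 6), (4, 9), (4, 14), (5, 3), (5, 4), (5, 11), (5, 12), (6, 3), (6, 4), (6, 11), (6, 12), (7, 1), (7, 6), (7, 9), (7, 14), (8, 1), (8, 6), (8, 9), (8, 14), (9, 3), (9, 4), (9, 11), (9, 12), (10, 3), (10, 4), (10, 11), (10, 12), (11, 1), (11, 6), (11, 9), (11, 14), (12, 1), (12, 6), (12, 9), (12, 14), (13, 3), (13, 4), (13, 11), (13, 12), (14, 3), (14, 4), (14, 11), (14, 12), (15, 1), (15, 6), (15, 9), (15, 14)]

Answer: .O....O..O....O.
...OO......OO...
...OO......OO...
.O....O..O....O.
.O....O..O....O.
...OO......OO...
...OO......OO...
.O....O..O....O.
.O....O..O....O.
...OO......OO...
...OO......OO...
.O....O..O....O.
.O....O..O....O.
...OO......OO...
...OO......OO...
.O....O..O....O.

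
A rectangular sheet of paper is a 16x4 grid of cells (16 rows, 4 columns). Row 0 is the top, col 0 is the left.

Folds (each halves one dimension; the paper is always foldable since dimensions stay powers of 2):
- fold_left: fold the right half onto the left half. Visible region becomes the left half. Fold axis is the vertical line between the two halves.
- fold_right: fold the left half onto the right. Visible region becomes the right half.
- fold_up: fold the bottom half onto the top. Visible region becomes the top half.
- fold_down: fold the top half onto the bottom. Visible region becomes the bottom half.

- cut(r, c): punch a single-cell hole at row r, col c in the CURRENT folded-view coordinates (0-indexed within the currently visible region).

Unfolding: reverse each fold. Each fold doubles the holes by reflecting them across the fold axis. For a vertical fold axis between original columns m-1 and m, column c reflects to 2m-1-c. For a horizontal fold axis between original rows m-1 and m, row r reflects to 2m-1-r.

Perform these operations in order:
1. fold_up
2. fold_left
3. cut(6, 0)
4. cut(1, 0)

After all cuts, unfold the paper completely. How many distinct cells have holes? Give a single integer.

Answer: 8

Derivation:
Op 1 fold_up: fold axis h@8; visible region now rows[0,8) x cols[0,4) = 8x4
Op 2 fold_left: fold axis v@2; visible region now rows[0,8) x cols[0,2) = 8x2
Op 3 cut(6, 0): punch at orig (6,0); cuts so far [(6, 0)]; region rows[0,8) x cols[0,2) = 8x2
Op 4 cut(1, 0): punch at orig (1,0); cuts so far [(1, 0), (6, 0)]; region rows[0,8) x cols[0,2) = 8x2
Unfold 1 (reflect across v@2): 4 holes -> [(1, 0), (1, 3), (6, 0), (6, 3)]
Unfold 2 (reflect across h@8): 8 holes -> [(1, 0), (1, 3), (6, 0), (6, 3), (9, 0), (9, 3), (14, 0), (14, 3)]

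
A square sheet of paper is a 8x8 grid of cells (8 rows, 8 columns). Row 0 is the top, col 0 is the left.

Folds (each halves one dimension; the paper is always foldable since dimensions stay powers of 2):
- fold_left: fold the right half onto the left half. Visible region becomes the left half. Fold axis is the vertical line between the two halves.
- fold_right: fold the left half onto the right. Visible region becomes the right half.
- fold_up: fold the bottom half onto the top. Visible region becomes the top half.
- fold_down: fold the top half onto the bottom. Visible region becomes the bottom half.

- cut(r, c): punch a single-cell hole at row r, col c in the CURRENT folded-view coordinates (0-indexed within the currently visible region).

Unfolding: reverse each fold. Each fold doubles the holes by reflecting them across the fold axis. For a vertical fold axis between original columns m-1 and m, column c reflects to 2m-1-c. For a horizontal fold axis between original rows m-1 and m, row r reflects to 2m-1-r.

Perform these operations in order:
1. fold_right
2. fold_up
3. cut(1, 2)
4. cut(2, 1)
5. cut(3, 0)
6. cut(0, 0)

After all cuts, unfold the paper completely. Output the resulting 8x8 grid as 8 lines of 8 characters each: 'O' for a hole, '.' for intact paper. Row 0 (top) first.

Op 1 fold_right: fold axis v@4; visible region now rows[0,8) x cols[4,8) = 8x4
Op 2 fold_up: fold axis h@4; visible region now rows[0,4) x cols[4,8) = 4x4
Op 3 cut(1, 2): punch at orig (1,6); cuts so far [(1, 6)]; region rows[0,4) x cols[4,8) = 4x4
Op 4 cut(2, 1): punch at orig (2,5); cuts so far [(1, 6), (2, 5)]; region rows[0,4) x cols[4,8) = 4x4
Op 5 cut(3, 0): punch at orig (3,4); cuts so far [(1, 6), (2, 5), (3, 4)]; region rows[0,4) x cols[4,8) = 4x4
Op 6 cut(0, 0): punch at orig (0,4); cuts so far [(0, 4), (1, 6), (2, 5), (3, 4)]; region rows[0,4) x cols[4,8) = 4x4
Unfold 1 (reflect across h@4): 8 holes -> [(0, 4), (1, 6), (2, 5), (3, 4), (4, 4), (5, 5), (6, 6), (7, 4)]
Unfold 2 (reflect across v@4): 16 holes -> [(0, 3), (0, 4), (1, 1), (1, 6), (2, 2), (2, 5), (3, 3), (3, 4), (4, 3), (4, 4), (5, 2), (5, 5), (6, 1), (6, 6), (7, 3), (7, 4)]

Answer: ...OO...
.O....O.
..O..O..
...OO...
...OO...
..O..O..
.O....O.
...OO...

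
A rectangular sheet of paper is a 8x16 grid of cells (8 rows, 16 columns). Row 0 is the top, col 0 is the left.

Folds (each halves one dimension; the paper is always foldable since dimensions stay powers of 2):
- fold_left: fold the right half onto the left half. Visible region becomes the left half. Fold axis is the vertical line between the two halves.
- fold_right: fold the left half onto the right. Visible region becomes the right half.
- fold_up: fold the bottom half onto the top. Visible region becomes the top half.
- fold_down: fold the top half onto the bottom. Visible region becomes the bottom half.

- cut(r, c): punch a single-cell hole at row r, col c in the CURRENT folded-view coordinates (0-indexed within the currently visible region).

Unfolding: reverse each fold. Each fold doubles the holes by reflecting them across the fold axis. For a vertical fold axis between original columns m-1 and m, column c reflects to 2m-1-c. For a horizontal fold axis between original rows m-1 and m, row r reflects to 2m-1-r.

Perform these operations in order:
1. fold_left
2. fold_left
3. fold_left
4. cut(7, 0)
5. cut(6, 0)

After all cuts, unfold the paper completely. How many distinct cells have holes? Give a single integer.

Answer: 16

Derivation:
Op 1 fold_left: fold axis v@8; visible region now rows[0,8) x cols[0,8) = 8x8
Op 2 fold_left: fold axis v@4; visible region now rows[0,8) x cols[0,4) = 8x4
Op 3 fold_left: fold axis v@2; visible region now rows[0,8) x cols[0,2) = 8x2
Op 4 cut(7, 0): punch at orig (7,0); cuts so far [(7, 0)]; region rows[0,8) x cols[0,2) = 8x2
Op 5 cut(6, 0): punch at orig (6,0); cuts so far [(6, 0), (7, 0)]; region rows[0,8) x cols[0,2) = 8x2
Unfold 1 (reflect across v@2): 4 holes -> [(6, 0), (6, 3), (7, 0), (7, 3)]
Unfold 2 (reflect across v@4): 8 holes -> [(6, 0), (6, 3), (6, 4), (6, 7), (7, 0), (7, 3), (7, 4), (7, 7)]
Unfold 3 (reflect across v@8): 16 holes -> [(6, 0), (6, 3), (6, 4), (6, 7), (6, 8), (6, 11), (6, 12), (6, 15), (7, 0), (7, 3), (7, 4), (7, 7), (7, 8), (7, 11), (7, 12), (7, 15)]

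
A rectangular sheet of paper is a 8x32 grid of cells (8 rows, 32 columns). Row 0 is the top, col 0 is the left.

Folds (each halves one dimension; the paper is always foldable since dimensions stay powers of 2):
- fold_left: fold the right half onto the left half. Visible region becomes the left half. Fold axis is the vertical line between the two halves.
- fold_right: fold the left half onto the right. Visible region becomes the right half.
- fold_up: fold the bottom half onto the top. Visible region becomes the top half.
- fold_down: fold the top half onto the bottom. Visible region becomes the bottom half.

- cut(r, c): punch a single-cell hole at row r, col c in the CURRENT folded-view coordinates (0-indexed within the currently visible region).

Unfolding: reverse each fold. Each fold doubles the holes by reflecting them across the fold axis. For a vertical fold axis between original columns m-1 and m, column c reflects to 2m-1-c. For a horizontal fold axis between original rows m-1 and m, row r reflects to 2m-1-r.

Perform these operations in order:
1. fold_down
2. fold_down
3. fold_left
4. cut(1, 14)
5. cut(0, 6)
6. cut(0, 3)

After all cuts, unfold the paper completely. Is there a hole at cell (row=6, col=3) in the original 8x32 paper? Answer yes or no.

Op 1 fold_down: fold axis h@4; visible region now rows[4,8) x cols[0,32) = 4x32
Op 2 fold_down: fold axis h@6; visible region now rows[6,8) x cols[0,32) = 2x32
Op 3 fold_left: fold axis v@16; visible region now rows[6,8) x cols[0,16) = 2x16
Op 4 cut(1, 14): punch at orig (7,14); cuts so far [(7, 14)]; region rows[6,8) x cols[0,16) = 2x16
Op 5 cut(0, 6): punch at orig (6,6); cuts so far [(6, 6), (7, 14)]; region rows[6,8) x cols[0,16) = 2x16
Op 6 cut(0, 3): punch at orig (6,3); cuts so far [(6, 3), (6, 6), (7, 14)]; region rows[6,8) x cols[0,16) = 2x16
Unfold 1 (reflect across v@16): 6 holes -> [(6, 3), (6, 6), (6, 25), (6, 28), (7, 14), (7, 17)]
Unfold 2 (reflect across h@6): 12 holes -> [(4, 14), (4, 17), (5, 3), (5, 6), (5, 25), (5, 28), (6, 3), (6, 6), (6, 25), (6, 28), (7, 14), (7, 17)]
Unfold 3 (reflect across h@4): 24 holes -> [(0, 14), (0, 17), (1, 3), (1, 6), (1, 25), (1, 28), (2, 3), (2, 6), (2, 25), (2, 28), (3, 14), (3, 17), (4, 14), (4, 17), (5, 3), (5, 6), (5, 25), (5, 28), (6, 3), (6, 6), (6, 25), (6, 28), (7, 14), (7, 17)]
Holes: [(0, 14), (0, 17), (1, 3), (1, 6), (1, 25), (1, 28), (2, 3), (2, 6), (2, 25), (2, 28), (3, 14), (3, 17), (4, 14), (4, 17), (5, 3), (5, 6), (5, 25), (5, 28), (6, 3), (6, 6), (6, 25), (6, 28), (7, 14), (7, 17)]

Answer: yes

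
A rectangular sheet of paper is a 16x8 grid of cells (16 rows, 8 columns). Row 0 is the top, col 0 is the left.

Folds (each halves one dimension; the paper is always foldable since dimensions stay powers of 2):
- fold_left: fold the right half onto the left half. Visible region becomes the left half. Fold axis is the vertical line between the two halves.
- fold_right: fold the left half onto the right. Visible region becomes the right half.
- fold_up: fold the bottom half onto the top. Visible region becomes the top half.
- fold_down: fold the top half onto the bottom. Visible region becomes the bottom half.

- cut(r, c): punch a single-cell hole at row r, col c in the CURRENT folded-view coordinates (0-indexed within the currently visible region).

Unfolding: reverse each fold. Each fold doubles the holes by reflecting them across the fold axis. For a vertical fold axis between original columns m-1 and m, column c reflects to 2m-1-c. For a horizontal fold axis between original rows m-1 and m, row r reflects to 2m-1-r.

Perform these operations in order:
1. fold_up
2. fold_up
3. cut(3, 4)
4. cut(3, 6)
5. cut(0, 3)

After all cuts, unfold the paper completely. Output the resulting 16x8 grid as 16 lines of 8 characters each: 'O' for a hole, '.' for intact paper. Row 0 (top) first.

Op 1 fold_up: fold axis h@8; visible region now rows[0,8) x cols[0,8) = 8x8
Op 2 fold_up: fold axis h@4; visible region now rows[0,4) x cols[0,8) = 4x8
Op 3 cut(3, 4): punch at orig (3,4); cuts so far [(3, 4)]; region rows[0,4) x cols[0,8) = 4x8
Op 4 cut(3, 6): punch at orig (3,6); cuts so far [(3, 4), (3, 6)]; region rows[0,4) x cols[0,8) = 4x8
Op 5 cut(0, 3): punch at orig (0,3); cuts so far [(0, 3), (3, 4), (3, 6)]; region rows[0,4) x cols[0,8) = 4x8
Unfold 1 (reflect across h@4): 6 holes -> [(0, 3), (3, 4), (3, 6), (4, 4), (4, 6), (7, 3)]
Unfold 2 (reflect across h@8): 12 holes -> [(0, 3), (3, 4), (3, 6), (4, 4), (4, 6), (7, 3), (8, 3), (11, 4), (11, 6), (12, 4), (12, 6), (15, 3)]

Answer: ...O....
........
........
....O.O.
....O.O.
........
........
...O....
...O....
........
........
....O.O.
....O.O.
........
........
...O....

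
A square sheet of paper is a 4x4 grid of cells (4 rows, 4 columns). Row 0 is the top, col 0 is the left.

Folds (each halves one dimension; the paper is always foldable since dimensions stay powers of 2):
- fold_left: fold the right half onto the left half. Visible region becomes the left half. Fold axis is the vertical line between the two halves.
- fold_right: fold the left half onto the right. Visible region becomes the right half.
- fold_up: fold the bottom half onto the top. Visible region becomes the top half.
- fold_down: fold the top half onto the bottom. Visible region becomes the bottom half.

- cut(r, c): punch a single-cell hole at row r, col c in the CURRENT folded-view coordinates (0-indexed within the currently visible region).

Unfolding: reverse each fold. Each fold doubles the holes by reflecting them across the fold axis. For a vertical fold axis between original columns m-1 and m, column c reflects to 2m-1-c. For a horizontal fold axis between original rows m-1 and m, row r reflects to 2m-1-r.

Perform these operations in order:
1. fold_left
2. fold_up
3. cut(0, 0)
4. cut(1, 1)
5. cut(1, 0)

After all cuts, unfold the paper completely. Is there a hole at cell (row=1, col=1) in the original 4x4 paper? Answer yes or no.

Answer: yes

Derivation:
Op 1 fold_left: fold axis v@2; visible region now rows[0,4) x cols[0,2) = 4x2
Op 2 fold_up: fold axis h@2; visible region now rows[0,2) x cols[0,2) = 2x2
Op 3 cut(0, 0): punch at orig (0,0); cuts so far [(0, 0)]; region rows[0,2) x cols[0,2) = 2x2
Op 4 cut(1, 1): punch at orig (1,1); cuts so far [(0, 0), (1, 1)]; region rows[0,2) x cols[0,2) = 2x2
Op 5 cut(1, 0): punch at orig (1,0); cuts so far [(0, 0), (1, 0), (1, 1)]; region rows[0,2) x cols[0,2) = 2x2
Unfold 1 (reflect across h@2): 6 holes -> [(0, 0), (1, 0), (1, 1), (2, 0), (2, 1), (3, 0)]
Unfold 2 (reflect across v@2): 12 holes -> [(0, 0), (0, 3), (1, 0), (1, 1), (1, 2), (1, 3), (2, 0), (2, 1), (2, 2), (2, 3), (3, 0), (3, 3)]
Holes: [(0, 0), (0, 3), (1, 0), (1, 1), (1, 2), (1, 3), (2, 0), (2, 1), (2, 2), (2, 3), (3, 0), (3, 3)]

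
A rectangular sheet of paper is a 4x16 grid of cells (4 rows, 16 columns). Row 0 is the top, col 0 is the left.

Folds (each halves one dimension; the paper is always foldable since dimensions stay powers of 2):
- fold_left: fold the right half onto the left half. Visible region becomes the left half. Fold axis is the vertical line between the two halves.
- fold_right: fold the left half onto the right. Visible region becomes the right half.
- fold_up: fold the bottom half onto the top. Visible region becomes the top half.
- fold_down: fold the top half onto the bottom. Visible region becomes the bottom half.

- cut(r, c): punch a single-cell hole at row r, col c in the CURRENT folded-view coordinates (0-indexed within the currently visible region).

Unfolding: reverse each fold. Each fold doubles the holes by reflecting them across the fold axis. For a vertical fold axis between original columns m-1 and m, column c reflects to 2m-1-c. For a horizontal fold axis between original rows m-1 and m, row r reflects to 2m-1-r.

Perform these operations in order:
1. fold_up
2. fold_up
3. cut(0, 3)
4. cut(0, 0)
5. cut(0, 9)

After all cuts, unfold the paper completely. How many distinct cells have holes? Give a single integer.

Answer: 12

Derivation:
Op 1 fold_up: fold axis h@2; visible region now rows[0,2) x cols[0,16) = 2x16
Op 2 fold_up: fold axis h@1; visible region now rows[0,1) x cols[0,16) = 1x16
Op 3 cut(0, 3): punch at orig (0,3); cuts so far [(0, 3)]; region rows[0,1) x cols[0,16) = 1x16
Op 4 cut(0, 0): punch at orig (0,0); cuts so far [(0, 0), (0, 3)]; region rows[0,1) x cols[0,16) = 1x16
Op 5 cut(0, 9): punch at orig (0,9); cuts so far [(0, 0), (0, 3), (0, 9)]; region rows[0,1) x cols[0,16) = 1x16
Unfold 1 (reflect across h@1): 6 holes -> [(0, 0), (0, 3), (0, 9), (1, 0), (1, 3), (1, 9)]
Unfold 2 (reflect across h@2): 12 holes -> [(0, 0), (0, 3), (0, 9), (1, 0), (1, 3), (1, 9), (2, 0), (2, 3), (2, 9), (3, 0), (3, 3), (3, 9)]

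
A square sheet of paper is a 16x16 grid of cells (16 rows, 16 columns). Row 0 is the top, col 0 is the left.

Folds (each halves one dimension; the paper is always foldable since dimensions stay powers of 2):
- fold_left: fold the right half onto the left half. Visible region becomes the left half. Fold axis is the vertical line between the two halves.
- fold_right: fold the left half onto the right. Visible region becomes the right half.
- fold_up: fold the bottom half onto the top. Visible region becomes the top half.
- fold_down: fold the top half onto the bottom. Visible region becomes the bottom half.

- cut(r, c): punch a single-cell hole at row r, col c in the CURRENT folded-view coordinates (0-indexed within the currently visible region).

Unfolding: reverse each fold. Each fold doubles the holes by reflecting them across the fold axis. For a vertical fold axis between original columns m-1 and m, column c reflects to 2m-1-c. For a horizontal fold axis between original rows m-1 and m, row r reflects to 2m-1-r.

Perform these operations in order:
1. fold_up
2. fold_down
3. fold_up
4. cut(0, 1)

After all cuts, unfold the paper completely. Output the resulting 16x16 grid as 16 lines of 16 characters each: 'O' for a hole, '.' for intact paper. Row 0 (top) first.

Answer: .O..............
................
................
.O..............
.O..............
................
................
.O..............
.O..............
................
................
.O..............
.O..............
................
................
.O..............

Derivation:
Op 1 fold_up: fold axis h@8; visible region now rows[0,8) x cols[0,16) = 8x16
Op 2 fold_down: fold axis h@4; visible region now rows[4,8) x cols[0,16) = 4x16
Op 3 fold_up: fold axis h@6; visible region now rows[4,6) x cols[0,16) = 2x16
Op 4 cut(0, 1): punch at orig (4,1); cuts so far [(4, 1)]; region rows[4,6) x cols[0,16) = 2x16
Unfold 1 (reflect across h@6): 2 holes -> [(4, 1), (7, 1)]
Unfold 2 (reflect across h@4): 4 holes -> [(0, 1), (3, 1), (4, 1), (7, 1)]
Unfold 3 (reflect across h@8): 8 holes -> [(0, 1), (3, 1), (4, 1), (7, 1), (8, 1), (11, 1), (12, 1), (15, 1)]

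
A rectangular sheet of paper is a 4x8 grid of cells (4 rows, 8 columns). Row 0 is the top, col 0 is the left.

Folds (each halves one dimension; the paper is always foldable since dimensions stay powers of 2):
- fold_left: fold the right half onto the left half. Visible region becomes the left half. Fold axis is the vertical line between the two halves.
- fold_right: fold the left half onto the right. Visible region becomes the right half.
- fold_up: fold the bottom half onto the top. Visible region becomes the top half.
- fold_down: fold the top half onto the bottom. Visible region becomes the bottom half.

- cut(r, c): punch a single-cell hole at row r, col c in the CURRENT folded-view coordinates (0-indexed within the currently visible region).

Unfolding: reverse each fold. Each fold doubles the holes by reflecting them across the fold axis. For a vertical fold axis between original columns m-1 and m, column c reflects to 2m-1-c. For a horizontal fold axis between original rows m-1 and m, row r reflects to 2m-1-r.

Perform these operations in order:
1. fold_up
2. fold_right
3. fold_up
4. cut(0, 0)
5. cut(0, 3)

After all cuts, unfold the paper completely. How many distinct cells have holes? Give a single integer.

Op 1 fold_up: fold axis h@2; visible region now rows[0,2) x cols[0,8) = 2x8
Op 2 fold_right: fold axis v@4; visible region now rows[0,2) x cols[4,8) = 2x4
Op 3 fold_up: fold axis h@1; visible region now rows[0,1) x cols[4,8) = 1x4
Op 4 cut(0, 0): punch at orig (0,4); cuts so far [(0, 4)]; region rows[0,1) x cols[4,8) = 1x4
Op 5 cut(0, 3): punch at orig (0,7); cuts so far [(0, 4), (0, 7)]; region rows[0,1) x cols[4,8) = 1x4
Unfold 1 (reflect across h@1): 4 holes -> [(0, 4), (0, 7), (1, 4), (1, 7)]
Unfold 2 (reflect across v@4): 8 holes -> [(0, 0), (0, 3), (0, 4), (0, 7), (1, 0), (1, 3), (1, 4), (1, 7)]
Unfold 3 (reflect across h@2): 16 holes -> [(0, 0), (0, 3), (0, 4), (0, 7), (1, 0), (1, 3), (1, 4), (1, 7), (2, 0), (2, 3), (2, 4), (2, 7), (3, 0), (3, 3), (3, 4), (3, 7)]

Answer: 16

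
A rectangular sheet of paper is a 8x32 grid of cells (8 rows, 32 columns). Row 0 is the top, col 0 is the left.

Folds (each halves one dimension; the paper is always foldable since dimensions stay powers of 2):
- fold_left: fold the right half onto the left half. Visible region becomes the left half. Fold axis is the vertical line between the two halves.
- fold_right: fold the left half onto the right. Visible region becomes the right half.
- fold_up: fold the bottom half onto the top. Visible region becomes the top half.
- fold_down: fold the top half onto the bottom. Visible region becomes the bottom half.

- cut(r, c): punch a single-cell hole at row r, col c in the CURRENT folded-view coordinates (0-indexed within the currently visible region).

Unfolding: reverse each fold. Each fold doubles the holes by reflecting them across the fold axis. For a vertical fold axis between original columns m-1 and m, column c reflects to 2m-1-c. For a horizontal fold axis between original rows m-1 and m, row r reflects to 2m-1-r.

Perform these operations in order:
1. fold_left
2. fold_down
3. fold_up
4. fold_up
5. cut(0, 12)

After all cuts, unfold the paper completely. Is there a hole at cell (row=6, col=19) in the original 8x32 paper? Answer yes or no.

Op 1 fold_left: fold axis v@16; visible region now rows[0,8) x cols[0,16) = 8x16
Op 2 fold_down: fold axis h@4; visible region now rows[4,8) x cols[0,16) = 4x16
Op 3 fold_up: fold axis h@6; visible region now rows[4,6) x cols[0,16) = 2x16
Op 4 fold_up: fold axis h@5; visible region now rows[4,5) x cols[0,16) = 1x16
Op 5 cut(0, 12): punch at orig (4,12); cuts so far [(4, 12)]; region rows[4,5) x cols[0,16) = 1x16
Unfold 1 (reflect across h@5): 2 holes -> [(4, 12), (5, 12)]
Unfold 2 (reflect across h@6): 4 holes -> [(4, 12), (5, 12), (6, 12), (7, 12)]
Unfold 3 (reflect across h@4): 8 holes -> [(0, 12), (1, 12), (2, 12), (3, 12), (4, 12), (5, 12), (6, 12), (7, 12)]
Unfold 4 (reflect across v@16): 16 holes -> [(0, 12), (0, 19), (1, 12), (1, 19), (2, 12), (2, 19), (3, 12), (3, 19), (4, 12), (4, 19), (5, 12), (5, 19), (6, 12), (6, 19), (7, 12), (7, 19)]
Holes: [(0, 12), (0, 19), (1, 12), (1, 19), (2, 12), (2, 19), (3, 12), (3, 19), (4, 12), (4, 19), (5, 12), (5, 19), (6, 12), (6, 19), (7, 12), (7, 19)]

Answer: yes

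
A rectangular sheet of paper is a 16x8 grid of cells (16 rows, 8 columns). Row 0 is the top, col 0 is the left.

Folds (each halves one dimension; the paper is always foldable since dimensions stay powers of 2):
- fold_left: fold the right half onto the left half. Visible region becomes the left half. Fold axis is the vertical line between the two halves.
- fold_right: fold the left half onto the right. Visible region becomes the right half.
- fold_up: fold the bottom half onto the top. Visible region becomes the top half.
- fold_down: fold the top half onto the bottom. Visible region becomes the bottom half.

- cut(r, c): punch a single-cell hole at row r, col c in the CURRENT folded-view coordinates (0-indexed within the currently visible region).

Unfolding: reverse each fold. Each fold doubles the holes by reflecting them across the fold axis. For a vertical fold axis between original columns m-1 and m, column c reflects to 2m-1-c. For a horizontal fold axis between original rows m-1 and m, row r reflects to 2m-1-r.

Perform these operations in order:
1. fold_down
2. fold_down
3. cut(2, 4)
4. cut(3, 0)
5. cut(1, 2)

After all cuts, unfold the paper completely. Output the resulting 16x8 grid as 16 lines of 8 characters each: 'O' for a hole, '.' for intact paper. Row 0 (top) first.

Op 1 fold_down: fold axis h@8; visible region now rows[8,16) x cols[0,8) = 8x8
Op 2 fold_down: fold axis h@12; visible region now rows[12,16) x cols[0,8) = 4x8
Op 3 cut(2, 4): punch at orig (14,4); cuts so far [(14, 4)]; region rows[12,16) x cols[0,8) = 4x8
Op 4 cut(3, 0): punch at orig (15,0); cuts so far [(14, 4), (15, 0)]; region rows[12,16) x cols[0,8) = 4x8
Op 5 cut(1, 2): punch at orig (13,2); cuts so far [(13, 2), (14, 4), (15, 0)]; region rows[12,16) x cols[0,8) = 4x8
Unfold 1 (reflect across h@12): 6 holes -> [(8, 0), (9, 4), (10, 2), (13, 2), (14, 4), (15, 0)]
Unfold 2 (reflect across h@8): 12 holes -> [(0, 0), (1, 4), (2, 2), (5, 2), (6, 4), (7, 0), (8, 0), (9, 4), (10, 2), (13, 2), (14, 4), (15, 0)]

Answer: O.......
....O...
..O.....
........
........
..O.....
....O...
O.......
O.......
....O...
..O.....
........
........
..O.....
....O...
O.......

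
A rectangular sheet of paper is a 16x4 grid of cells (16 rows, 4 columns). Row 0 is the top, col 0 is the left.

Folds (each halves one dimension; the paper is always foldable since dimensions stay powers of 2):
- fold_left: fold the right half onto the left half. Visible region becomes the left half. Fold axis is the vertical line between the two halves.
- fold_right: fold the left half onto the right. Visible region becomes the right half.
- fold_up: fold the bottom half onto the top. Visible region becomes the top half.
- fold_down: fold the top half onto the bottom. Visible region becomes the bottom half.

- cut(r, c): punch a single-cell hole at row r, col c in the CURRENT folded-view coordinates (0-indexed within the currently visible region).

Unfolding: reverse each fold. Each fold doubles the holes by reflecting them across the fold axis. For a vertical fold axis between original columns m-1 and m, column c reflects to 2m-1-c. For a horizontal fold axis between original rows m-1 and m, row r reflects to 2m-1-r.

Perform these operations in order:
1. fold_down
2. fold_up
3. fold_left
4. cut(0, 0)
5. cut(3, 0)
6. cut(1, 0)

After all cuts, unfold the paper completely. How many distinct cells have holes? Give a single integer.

Answer: 24

Derivation:
Op 1 fold_down: fold axis h@8; visible region now rows[8,16) x cols[0,4) = 8x4
Op 2 fold_up: fold axis h@12; visible region now rows[8,12) x cols[0,4) = 4x4
Op 3 fold_left: fold axis v@2; visible region now rows[8,12) x cols[0,2) = 4x2
Op 4 cut(0, 0): punch at orig (8,0); cuts so far [(8, 0)]; region rows[8,12) x cols[0,2) = 4x2
Op 5 cut(3, 0): punch at orig (11,0); cuts so far [(8, 0), (11, 0)]; region rows[8,12) x cols[0,2) = 4x2
Op 6 cut(1, 0): punch at orig (9,0); cuts so far [(8, 0), (9, 0), (11, 0)]; region rows[8,12) x cols[0,2) = 4x2
Unfold 1 (reflect across v@2): 6 holes -> [(8, 0), (8, 3), (9, 0), (9, 3), (11, 0), (11, 3)]
Unfold 2 (reflect across h@12): 12 holes -> [(8, 0), (8, 3), (9, 0), (9, 3), (11, 0), (11, 3), (12, 0), (12, 3), (14, 0), (14, 3), (15, 0), (15, 3)]
Unfold 3 (reflect across h@8): 24 holes -> [(0, 0), (0, 3), (1, 0), (1, 3), (3, 0), (3, 3), (4, 0), (4, 3), (6, 0), (6, 3), (7, 0), (7, 3), (8, 0), (8, 3), (9, 0), (9, 3), (11, 0), (11, 3), (12, 0), (12, 3), (14, 0), (14, 3), (15, 0), (15, 3)]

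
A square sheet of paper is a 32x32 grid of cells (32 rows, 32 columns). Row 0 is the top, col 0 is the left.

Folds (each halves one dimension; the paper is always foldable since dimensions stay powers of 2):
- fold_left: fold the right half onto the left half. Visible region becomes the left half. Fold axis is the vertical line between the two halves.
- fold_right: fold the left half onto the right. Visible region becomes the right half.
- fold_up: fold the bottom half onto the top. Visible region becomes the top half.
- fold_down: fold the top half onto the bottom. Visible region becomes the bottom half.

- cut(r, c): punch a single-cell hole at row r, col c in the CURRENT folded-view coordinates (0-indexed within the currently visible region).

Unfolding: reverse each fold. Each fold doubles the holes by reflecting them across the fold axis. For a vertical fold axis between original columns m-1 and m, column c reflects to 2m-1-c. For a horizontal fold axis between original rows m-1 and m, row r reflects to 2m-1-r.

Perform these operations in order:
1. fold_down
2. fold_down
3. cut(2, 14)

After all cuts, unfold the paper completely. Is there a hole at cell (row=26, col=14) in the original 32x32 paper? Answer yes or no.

Answer: yes

Derivation:
Op 1 fold_down: fold axis h@16; visible region now rows[16,32) x cols[0,32) = 16x32
Op 2 fold_down: fold axis h@24; visible region now rows[24,32) x cols[0,32) = 8x32
Op 3 cut(2, 14): punch at orig (26,14); cuts so far [(26, 14)]; region rows[24,32) x cols[0,32) = 8x32
Unfold 1 (reflect across h@24): 2 holes -> [(21, 14), (26, 14)]
Unfold 2 (reflect across h@16): 4 holes -> [(5, 14), (10, 14), (21, 14), (26, 14)]
Holes: [(5, 14), (10, 14), (21, 14), (26, 14)]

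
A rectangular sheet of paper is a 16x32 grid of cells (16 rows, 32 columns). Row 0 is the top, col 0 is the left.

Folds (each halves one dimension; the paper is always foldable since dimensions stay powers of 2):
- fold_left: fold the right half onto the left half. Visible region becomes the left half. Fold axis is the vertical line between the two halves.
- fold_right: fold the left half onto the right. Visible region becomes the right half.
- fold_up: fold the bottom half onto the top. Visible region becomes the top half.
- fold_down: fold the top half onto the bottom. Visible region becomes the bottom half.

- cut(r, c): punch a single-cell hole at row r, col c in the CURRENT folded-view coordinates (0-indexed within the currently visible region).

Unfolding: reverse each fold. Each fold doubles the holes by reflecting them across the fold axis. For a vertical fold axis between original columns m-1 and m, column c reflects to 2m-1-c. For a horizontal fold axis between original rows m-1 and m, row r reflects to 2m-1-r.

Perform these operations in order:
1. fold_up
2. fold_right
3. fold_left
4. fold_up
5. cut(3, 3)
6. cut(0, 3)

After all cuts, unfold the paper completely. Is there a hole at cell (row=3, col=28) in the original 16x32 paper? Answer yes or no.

Op 1 fold_up: fold axis h@8; visible region now rows[0,8) x cols[0,32) = 8x32
Op 2 fold_right: fold axis v@16; visible region now rows[0,8) x cols[16,32) = 8x16
Op 3 fold_left: fold axis v@24; visible region now rows[0,8) x cols[16,24) = 8x8
Op 4 fold_up: fold axis h@4; visible region now rows[0,4) x cols[16,24) = 4x8
Op 5 cut(3, 3): punch at orig (3,19); cuts so far [(3, 19)]; region rows[0,4) x cols[16,24) = 4x8
Op 6 cut(0, 3): punch at orig (0,19); cuts so far [(0, 19), (3, 19)]; region rows[0,4) x cols[16,24) = 4x8
Unfold 1 (reflect across h@4): 4 holes -> [(0, 19), (3, 19), (4, 19), (7, 19)]
Unfold 2 (reflect across v@24): 8 holes -> [(0, 19), (0, 28), (3, 19), (3, 28), (4, 19), (4, 28), (7, 19), (7, 28)]
Unfold 3 (reflect across v@16): 16 holes -> [(0, 3), (0, 12), (0, 19), (0, 28), (3, 3), (3, 12), (3, 19), (3, 28), (4, 3), (4, 12), (4, 19), (4, 28), (7, 3), (7, 12), (7, 19), (7, 28)]
Unfold 4 (reflect across h@8): 32 holes -> [(0, 3), (0, 12), (0, 19), (0, 28), (3, 3), (3, 12), (3, 19), (3, 28), (4, 3), (4, 12), (4, 19), (4, 28), (7, 3), (7, 12), (7, 19), (7, 28), (8, 3), (8, 12), (8, 19), (8, 28), (11, 3), (11, 12), (11, 19), (11, 28), (12, 3), (12, 12), (12, 19), (12, 28), (15, 3), (15, 12), (15, 19), (15, 28)]
Holes: [(0, 3), (0, 12), (0, 19), (0, 28), (3, 3), (3, 12), (3, 19), (3, 28), (4, 3), (4, 12), (4, 19), (4, 28), (7, 3), (7, 12), (7, 19), (7, 28), (8, 3), (8, 12), (8, 19), (8, 28), (11, 3), (11, 12), (11, 19), (11, 28), (12, 3), (12, 12), (12, 19), (12, 28), (15, 3), (15, 12), (15, 19), (15, 28)]

Answer: yes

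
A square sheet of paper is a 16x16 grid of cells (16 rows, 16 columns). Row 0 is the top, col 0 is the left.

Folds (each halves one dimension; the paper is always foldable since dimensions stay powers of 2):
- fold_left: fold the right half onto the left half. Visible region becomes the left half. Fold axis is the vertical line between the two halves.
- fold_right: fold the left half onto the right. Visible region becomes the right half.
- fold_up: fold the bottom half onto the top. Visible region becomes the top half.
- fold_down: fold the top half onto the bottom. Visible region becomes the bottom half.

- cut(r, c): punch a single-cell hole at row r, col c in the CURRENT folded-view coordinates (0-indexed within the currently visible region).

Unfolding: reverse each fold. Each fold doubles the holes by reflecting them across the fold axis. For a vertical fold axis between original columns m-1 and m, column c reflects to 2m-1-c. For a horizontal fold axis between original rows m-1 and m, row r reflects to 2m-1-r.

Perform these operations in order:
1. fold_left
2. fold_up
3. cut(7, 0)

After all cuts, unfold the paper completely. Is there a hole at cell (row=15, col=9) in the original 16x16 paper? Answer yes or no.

Answer: no

Derivation:
Op 1 fold_left: fold axis v@8; visible region now rows[0,16) x cols[0,8) = 16x8
Op 2 fold_up: fold axis h@8; visible region now rows[0,8) x cols[0,8) = 8x8
Op 3 cut(7, 0): punch at orig (7,0); cuts so far [(7, 0)]; region rows[0,8) x cols[0,8) = 8x8
Unfold 1 (reflect across h@8): 2 holes -> [(7, 0), (8, 0)]
Unfold 2 (reflect across v@8): 4 holes -> [(7, 0), (7, 15), (8, 0), (8, 15)]
Holes: [(7, 0), (7, 15), (8, 0), (8, 15)]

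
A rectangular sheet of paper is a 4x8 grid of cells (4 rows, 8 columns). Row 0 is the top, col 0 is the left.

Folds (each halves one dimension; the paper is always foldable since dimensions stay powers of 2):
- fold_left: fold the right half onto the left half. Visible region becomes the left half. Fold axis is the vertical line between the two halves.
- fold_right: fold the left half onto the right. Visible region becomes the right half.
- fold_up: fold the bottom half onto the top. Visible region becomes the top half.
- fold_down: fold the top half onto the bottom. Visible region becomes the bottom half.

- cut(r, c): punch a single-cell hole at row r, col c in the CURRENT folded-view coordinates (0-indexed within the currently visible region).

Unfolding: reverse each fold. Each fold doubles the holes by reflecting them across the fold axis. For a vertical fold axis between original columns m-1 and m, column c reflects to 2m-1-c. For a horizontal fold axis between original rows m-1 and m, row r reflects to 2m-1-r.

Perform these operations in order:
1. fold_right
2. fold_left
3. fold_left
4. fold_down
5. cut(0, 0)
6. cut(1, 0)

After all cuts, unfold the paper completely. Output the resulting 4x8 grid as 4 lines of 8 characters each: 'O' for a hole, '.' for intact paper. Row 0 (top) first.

Answer: OOOOOOOO
OOOOOOOO
OOOOOOOO
OOOOOOOO

Derivation:
Op 1 fold_right: fold axis v@4; visible region now rows[0,4) x cols[4,8) = 4x4
Op 2 fold_left: fold axis v@6; visible region now rows[0,4) x cols[4,6) = 4x2
Op 3 fold_left: fold axis v@5; visible region now rows[0,4) x cols[4,5) = 4x1
Op 4 fold_down: fold axis h@2; visible region now rows[2,4) x cols[4,5) = 2x1
Op 5 cut(0, 0): punch at orig (2,4); cuts so far [(2, 4)]; region rows[2,4) x cols[4,5) = 2x1
Op 6 cut(1, 0): punch at orig (3,4); cuts so far [(2, 4), (3, 4)]; region rows[2,4) x cols[4,5) = 2x1
Unfold 1 (reflect across h@2): 4 holes -> [(0, 4), (1, 4), (2, 4), (3, 4)]
Unfold 2 (reflect across v@5): 8 holes -> [(0, 4), (0, 5), (1, 4), (1, 5), (2, 4), (2, 5), (3, 4), (3, 5)]
Unfold 3 (reflect across v@6): 16 holes -> [(0, 4), (0, 5), (0, 6), (0, 7), (1, 4), (1, 5), (1, 6), (1, 7), (2, 4), (2, 5), (2, 6), (2, 7), (3, 4), (3, 5), (3, 6), (3, 7)]
Unfold 4 (reflect across v@4): 32 holes -> [(0, 0), (0, 1), (0, 2), (0, 3), (0, 4), (0, 5), (0, 6), (0, 7), (1, 0), (1, 1), (1, 2), (1, 3), (1, 4), (1, 5), (1, 6), (1, 7), (2, 0), (2, 1), (2, 2), (2, 3), (2, 4), (2, 5), (2, 6), (2, 7), (3, 0), (3, 1), (3, 2), (3, 3), (3, 4), (3, 5), (3, 6), (3, 7)]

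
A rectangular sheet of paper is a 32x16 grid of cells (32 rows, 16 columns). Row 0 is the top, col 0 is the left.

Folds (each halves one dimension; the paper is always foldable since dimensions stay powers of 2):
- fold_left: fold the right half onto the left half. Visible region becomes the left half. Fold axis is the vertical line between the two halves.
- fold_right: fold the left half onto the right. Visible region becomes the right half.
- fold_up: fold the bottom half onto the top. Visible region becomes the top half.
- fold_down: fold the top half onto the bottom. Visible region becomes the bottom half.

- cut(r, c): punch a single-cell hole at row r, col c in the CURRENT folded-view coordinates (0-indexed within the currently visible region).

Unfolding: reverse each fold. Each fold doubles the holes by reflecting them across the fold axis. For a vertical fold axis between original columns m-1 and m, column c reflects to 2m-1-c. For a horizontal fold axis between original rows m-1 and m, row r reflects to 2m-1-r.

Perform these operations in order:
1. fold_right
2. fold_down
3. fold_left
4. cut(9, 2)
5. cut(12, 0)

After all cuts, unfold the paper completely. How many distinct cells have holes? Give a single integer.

Op 1 fold_right: fold axis v@8; visible region now rows[0,32) x cols[8,16) = 32x8
Op 2 fold_down: fold axis h@16; visible region now rows[16,32) x cols[8,16) = 16x8
Op 3 fold_left: fold axis v@12; visible region now rows[16,32) x cols[8,12) = 16x4
Op 4 cut(9, 2): punch at orig (25,10); cuts so far [(25, 10)]; region rows[16,32) x cols[8,12) = 16x4
Op 5 cut(12, 0): punch at orig (28,8); cuts so far [(25, 10), (28, 8)]; region rows[16,32) x cols[8,12) = 16x4
Unfold 1 (reflect across v@12): 4 holes -> [(25, 10), (25, 13), (28, 8), (28, 15)]
Unfold 2 (reflect across h@16): 8 holes -> [(3, 8), (3, 15), (6, 10), (6, 13), (25, 10), (25, 13), (28, 8), (28, 15)]
Unfold 3 (reflect across v@8): 16 holes -> [(3, 0), (3, 7), (3, 8), (3, 15), (6, 2), (6, 5), (6, 10), (6, 13), (25, 2), (25, 5), (25, 10), (25, 13), (28, 0), (28, 7), (28, 8), (28, 15)]

Answer: 16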